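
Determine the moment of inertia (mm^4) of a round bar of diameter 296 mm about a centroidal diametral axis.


r = d / 2 = 296 / 2 = 148.0 mm
I = pi * r^4 / 4 = pi * 148.0^4 / 4
= 376822427.47 mm^4

376822427.47 mm^4


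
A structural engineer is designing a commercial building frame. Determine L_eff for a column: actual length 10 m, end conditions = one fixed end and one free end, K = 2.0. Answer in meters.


L_eff = K * L
= 2.0 * 10
= 20.0 m

20.0 m


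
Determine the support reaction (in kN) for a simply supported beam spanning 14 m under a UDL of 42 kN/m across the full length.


Total load = w * L = 42 * 14 = 588 kN
By symmetry, each reaction R = total / 2 = 588 / 2 = 294.0 kN

294.0 kN


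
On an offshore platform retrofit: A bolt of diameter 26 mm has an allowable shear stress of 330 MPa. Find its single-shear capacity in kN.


A = pi * d^2 / 4 = pi * 26^2 / 4 = 530.9292 mm^2
V = f_v * A / 1000 = 330 * 530.9292 / 1000
= 175.2066 kN

175.2066 kN


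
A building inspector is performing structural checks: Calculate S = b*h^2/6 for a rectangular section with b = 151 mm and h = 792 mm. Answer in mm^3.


S = b * h^2 / 6
= 151 * 792^2 / 6
= 151 * 627264 / 6
= 15786144.0 mm^3

15786144.0 mm^3


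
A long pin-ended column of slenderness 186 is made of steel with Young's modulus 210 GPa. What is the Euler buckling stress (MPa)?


sigma_cr = pi^2 * E / lambda^2
= 9.8696 * 210000.0 / 186^2
= 9.8696 * 210000.0 / 34596
= 59.9091 MPa

59.9091 MPa


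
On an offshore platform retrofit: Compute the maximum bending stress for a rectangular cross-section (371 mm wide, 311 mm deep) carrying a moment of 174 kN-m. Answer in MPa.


I = b * h^3 / 12 = 371 * 311^3 / 12 = 929980475.08 mm^4
y = h / 2 = 311 / 2 = 155.5 mm
M = 174 kN-m = 174000000.0 N-mm
sigma = M * y / I = 174000000.0 * 155.5 / 929980475.08
= 29.09 MPa

29.09 MPa


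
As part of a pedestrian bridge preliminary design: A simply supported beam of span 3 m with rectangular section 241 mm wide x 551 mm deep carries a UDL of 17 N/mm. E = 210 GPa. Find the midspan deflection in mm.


I = 241 * 551^3 / 12 = 3359623365.92 mm^4
L = 3000.0 mm, w = 17 N/mm, E = 210000.0 MPa
delta = 5 * w * L^4 / (384 * E * I)
= 5 * 17 * 3000.0^4 / (384 * 210000.0 * 3359623365.92)
= 0.0254 mm

0.0254 mm


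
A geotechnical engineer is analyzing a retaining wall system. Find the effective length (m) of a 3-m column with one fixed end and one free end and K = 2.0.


L_eff = K * L
= 2.0 * 3
= 6.0 m

6.0 m


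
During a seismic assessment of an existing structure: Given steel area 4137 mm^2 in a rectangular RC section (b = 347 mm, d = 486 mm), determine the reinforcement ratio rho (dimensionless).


rho = As / (b * d)
= 4137 / (347 * 486)
= 4137 / 168642
= 0.024531 (dimensionless)

0.024531 (dimensionless)


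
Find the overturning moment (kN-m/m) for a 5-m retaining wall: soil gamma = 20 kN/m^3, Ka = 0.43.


Pa = 0.5 * Ka * gamma * H^2
= 0.5 * 0.43 * 20 * 5^2
= 107.5 kN/m
Arm = H / 3 = 5 / 3 = 1.6667 m
Mo = Pa * arm = Pa * H / 3 = 107.5 * 5 / 3 = 179.1667 kN-m/m

179.1667 kN-m/m


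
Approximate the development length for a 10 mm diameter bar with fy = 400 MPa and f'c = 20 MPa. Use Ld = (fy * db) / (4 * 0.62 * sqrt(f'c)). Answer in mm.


Ld = (fy * db) / (4 * 0.62 * sqrt(f'c))
= (400 * 10) / (4 * 0.62 * sqrt(20))
= 4000 / 11.0909
= 360.66 mm

360.66 mm


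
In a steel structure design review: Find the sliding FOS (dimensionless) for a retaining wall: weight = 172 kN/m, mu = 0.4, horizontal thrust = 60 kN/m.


Resisting force = mu * W = 0.4 * 172 = 68.8 kN/m
FOS = Resisting / Driving = 68.8 / 60
= 1.1467 (dimensionless)

1.1467 (dimensionless)


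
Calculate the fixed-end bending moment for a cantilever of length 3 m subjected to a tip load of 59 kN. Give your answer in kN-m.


For a cantilever with a point load at the free end:
M_max = P * L = 59 * 3 = 177 kN-m

177 kN-m


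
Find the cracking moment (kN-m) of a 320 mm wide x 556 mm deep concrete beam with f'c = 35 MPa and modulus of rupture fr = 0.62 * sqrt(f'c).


fr = 0.62 * sqrt(35) = 0.62 * 5.9161 = 3.668 MPa
I = 320 * 556^3 / 12 = 4583456426.67 mm^4
y_t = 278.0 mm
M_cr = fr * I / y_t = 3.668 * 4583456426.67 / 278.0 N-mm
= 60.4747 kN-m

60.4747 kN-m


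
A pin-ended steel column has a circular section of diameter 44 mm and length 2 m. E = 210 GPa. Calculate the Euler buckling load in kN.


I = pi * d^4 / 64 = 183984.23 mm^4
L = 2000.0 mm
P_cr = pi^2 * E * I / L^2
= 9.8696 * 210000.0 * 183984.23 / 2000.0^2
= 95332.21 N = 95.3322 kN

95.3322 kN


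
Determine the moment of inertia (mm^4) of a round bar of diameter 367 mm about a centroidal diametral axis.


r = d / 2 = 367 / 2 = 183.5 mm
I = pi * r^4 / 4 = pi * 183.5^4 / 4
= 890500475.54 mm^4

890500475.54 mm^4


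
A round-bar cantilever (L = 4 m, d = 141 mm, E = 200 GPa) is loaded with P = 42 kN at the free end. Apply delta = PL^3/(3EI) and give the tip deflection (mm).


I = pi * d^4 / 64 = pi * 141^4 / 64 = 19401993.26 mm^4
L = 4000.0 mm, P = 42000.0 N, E = 200000.0 MPa
delta = P * L^3 / (3 * E * I)
= 42000.0 * 4000.0^3 / (3 * 200000.0 * 19401993.26)
= 230.9041 mm

230.9041 mm


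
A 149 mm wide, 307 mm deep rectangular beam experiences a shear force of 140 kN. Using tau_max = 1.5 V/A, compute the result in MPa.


A = b * h = 149 * 307 = 45743 mm^2
V = 140 kN = 140000.0 N
tau_max = 1.5 * V / A = 1.5 * 140000.0 / 45743
= 4.5909 MPa

4.5909 MPa


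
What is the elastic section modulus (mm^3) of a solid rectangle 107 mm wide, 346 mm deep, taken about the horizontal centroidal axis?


S = b * h^2 / 6
= 107 * 346^2 / 6
= 107 * 119716 / 6
= 2134935.33 mm^3

2134935.33 mm^3


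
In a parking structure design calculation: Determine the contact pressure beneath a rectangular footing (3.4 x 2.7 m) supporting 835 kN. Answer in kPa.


A = 3.4 * 2.7 = 9.18 m^2
q = P / A = 835 / 9.18
= 90.9586 kPa

90.9586 kPa


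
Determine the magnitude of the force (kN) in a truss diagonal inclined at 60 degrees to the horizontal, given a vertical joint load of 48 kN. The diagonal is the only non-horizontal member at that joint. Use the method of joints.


At the joint, only the diagonal has a vertical component, so vertical equilibrium gives:
F * sin(60) = 48
F = 48 / sin(60)
= 48 / 0.866025
= 55.43 kN

55.43 kN


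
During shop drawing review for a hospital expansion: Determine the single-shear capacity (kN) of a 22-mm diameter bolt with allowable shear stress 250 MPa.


A = pi * d^2 / 4 = pi * 22^2 / 4 = 380.1327 mm^2
V = f_v * A / 1000 = 250 * 380.1327 / 1000
= 95.0332 kN

95.0332 kN


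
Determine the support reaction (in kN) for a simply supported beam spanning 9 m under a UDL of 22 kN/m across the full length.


Total load = w * L = 22 * 9 = 198 kN
By symmetry, each reaction R = total / 2 = 198 / 2 = 99.0 kN

99.0 kN


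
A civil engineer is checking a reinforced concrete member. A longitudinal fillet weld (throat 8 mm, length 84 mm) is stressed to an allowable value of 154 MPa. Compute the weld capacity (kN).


Strength = throat * length * allowable stress
= 8 * 84 * 154 N
= 103488 N
= 103.49 kN

103.49 kN


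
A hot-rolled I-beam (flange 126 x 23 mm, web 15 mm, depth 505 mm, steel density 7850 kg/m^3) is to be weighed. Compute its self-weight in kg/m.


A_flanges = 2 * 126 * 23 = 5796 mm^2
A_web = (505 - 2 * 23) * 15 = 6885 mm^2
A_total = 5796 + 6885 = 12681 mm^2 = 0.012681 m^2
Weight = rho * A = 7850 * 0.012681 = 99.5459 kg/m

99.5459 kg/m


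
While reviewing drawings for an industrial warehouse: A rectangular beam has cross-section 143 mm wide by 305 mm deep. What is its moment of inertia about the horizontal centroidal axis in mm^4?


I = b * h^3 / 12
= 143 * 305^3 / 12
= 143 * 28372625 / 12
= 338107114.58 mm^4

338107114.58 mm^4


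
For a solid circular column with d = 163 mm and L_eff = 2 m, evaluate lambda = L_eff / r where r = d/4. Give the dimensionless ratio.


Radius of gyration r = d / 4 = 163 / 4 = 40.75 mm
L_eff = 2000.0 mm
Slenderness ratio = L / r = 2000.0 / 40.75 = 49.08 (dimensionless)

49.08 (dimensionless)


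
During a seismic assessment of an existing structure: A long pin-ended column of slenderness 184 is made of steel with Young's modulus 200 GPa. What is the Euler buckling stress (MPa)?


sigma_cr = pi^2 * E / lambda^2
= 9.8696 * 200000.0 / 184^2
= 9.8696 * 200000.0 / 33856
= 58.3034 MPa

58.3034 MPa


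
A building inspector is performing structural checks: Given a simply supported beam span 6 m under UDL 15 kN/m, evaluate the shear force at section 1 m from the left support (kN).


R_A = w * L / 2 = 15 * 6 / 2 = 45.0 kN
V(x) = R_A - w * x = 45.0 - 15 * 1
= 30.0 kN

30.0 kN


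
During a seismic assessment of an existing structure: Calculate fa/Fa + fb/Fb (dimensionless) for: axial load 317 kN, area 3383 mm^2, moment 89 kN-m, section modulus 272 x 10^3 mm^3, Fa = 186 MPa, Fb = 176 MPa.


f_a = P / A = 317000.0 / 3383 = 93.7038 MPa
f_b = M / S = 89000000.0 / 272000.0 = 327.2059 MPa
Ratio = f_a / Fa + f_b / Fb
= 93.7038 / 186 + 327.2059 / 176
= 2.3629 (dimensionless)

2.3629 (dimensionless)


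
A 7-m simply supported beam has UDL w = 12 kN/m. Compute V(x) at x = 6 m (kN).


R_A = w * L / 2 = 12 * 7 / 2 = 42.0 kN
V(x) = R_A - w * x = 42.0 - 12 * 6
= -30.0 kN

-30.0 kN


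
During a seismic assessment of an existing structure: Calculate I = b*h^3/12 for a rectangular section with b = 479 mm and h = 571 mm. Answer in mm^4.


I = b * h^3 / 12
= 479 * 571^3 / 12
= 479 * 186169411 / 12
= 7431262322.42 mm^4

7431262322.42 mm^4


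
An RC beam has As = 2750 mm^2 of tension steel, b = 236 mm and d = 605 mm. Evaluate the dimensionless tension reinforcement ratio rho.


rho = As / (b * d)
= 2750 / (236 * 605)
= 2750 / 142780
= 0.01926 (dimensionless)

0.01926 (dimensionless)


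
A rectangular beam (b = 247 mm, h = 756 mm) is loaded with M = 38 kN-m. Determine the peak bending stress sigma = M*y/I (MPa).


I = b * h^3 / 12 = 247 * 756^3 / 12 = 8893671696.0 mm^4
y = h / 2 = 756 / 2 = 378.0 mm
M = 38 kN-m = 38000000.0 N-mm
sigma = M * y / I = 38000000.0 * 378.0 / 8893671696.0
= 1.62 MPa

1.62 MPa


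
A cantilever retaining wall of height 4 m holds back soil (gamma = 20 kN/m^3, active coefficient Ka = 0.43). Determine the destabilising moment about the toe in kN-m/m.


Pa = 0.5 * Ka * gamma * H^2
= 0.5 * 0.43 * 20 * 4^2
= 68.8 kN/m
Arm = H / 3 = 4 / 3 = 1.3333 m
Mo = Pa * arm = Pa * H / 3 = 68.8 * 4 / 3 = 91.7333 kN-m/m

91.7333 kN-m/m


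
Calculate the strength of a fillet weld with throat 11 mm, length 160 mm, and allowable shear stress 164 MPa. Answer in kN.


Strength = throat * length * allowable stress
= 11 * 160 * 164 N
= 288640 N
= 288.64 kN

288.64 kN


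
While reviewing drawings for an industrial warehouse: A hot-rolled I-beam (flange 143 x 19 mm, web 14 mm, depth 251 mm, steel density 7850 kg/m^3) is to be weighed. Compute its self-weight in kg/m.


A_flanges = 2 * 143 * 19 = 5434 mm^2
A_web = (251 - 2 * 19) * 14 = 2982 mm^2
A_total = 5434 + 2982 = 8416 mm^2 = 0.008416 m^2
Weight = rho * A = 7850 * 0.008416 = 66.0656 kg/m

66.0656 kg/m


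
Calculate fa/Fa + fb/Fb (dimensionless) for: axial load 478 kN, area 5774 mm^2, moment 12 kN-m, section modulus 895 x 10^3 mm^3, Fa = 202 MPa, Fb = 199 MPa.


f_a = P / A = 478000.0 / 5774 = 82.7849 MPa
f_b = M / S = 12000000.0 / 895000.0 = 13.4078 MPa
Ratio = f_a / Fa + f_b / Fb
= 82.7849 / 202 + 13.4078 / 199
= 0.4772 (dimensionless)

0.4772 (dimensionless)


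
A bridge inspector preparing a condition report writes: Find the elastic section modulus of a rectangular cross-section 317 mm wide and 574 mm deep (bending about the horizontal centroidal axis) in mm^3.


S = b * h^2 / 6
= 317 * 574^2 / 6
= 317 * 329476 / 6
= 17407315.33 mm^3

17407315.33 mm^3


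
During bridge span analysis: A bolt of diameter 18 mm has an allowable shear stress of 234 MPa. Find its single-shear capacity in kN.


A = pi * d^2 / 4 = pi * 18^2 / 4 = 254.469 mm^2
V = f_v * A / 1000 = 234 * 254.469 / 1000
= 59.5457 kN

59.5457 kN


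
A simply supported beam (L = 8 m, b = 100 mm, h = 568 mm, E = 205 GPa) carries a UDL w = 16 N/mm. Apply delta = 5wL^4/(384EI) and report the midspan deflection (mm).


I = 100 * 568^3 / 12 = 1527086933.33 mm^4
L = 8000.0 mm, w = 16 N/mm, E = 205000.0 MPa
delta = 5 * w * L^4 / (384 * E * I)
= 5 * 16 * 8000.0^4 / (384 * 205000.0 * 1527086933.33)
= 2.7258 mm

2.7258 mm


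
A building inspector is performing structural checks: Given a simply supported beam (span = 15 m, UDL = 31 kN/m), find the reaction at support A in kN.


Total load = w * L = 31 * 15 = 465 kN
By symmetry, each reaction R = total / 2 = 465 / 2 = 232.5 kN

232.5 kN


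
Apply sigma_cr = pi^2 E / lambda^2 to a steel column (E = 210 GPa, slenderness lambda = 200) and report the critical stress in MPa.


sigma_cr = pi^2 * E / lambda^2
= 9.8696 * 210000.0 / 200^2
= 9.8696 * 210000.0 / 40000
= 51.8154 MPa

51.8154 MPa


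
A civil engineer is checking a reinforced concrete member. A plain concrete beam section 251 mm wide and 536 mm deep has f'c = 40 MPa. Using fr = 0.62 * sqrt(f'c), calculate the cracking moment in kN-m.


fr = 0.62 * sqrt(40) = 0.62 * 6.3246 = 3.9212 MPa
I = 251 * 536^3 / 12 = 3220971221.33 mm^4
y_t = 268.0 mm
M_cr = fr * I / y_t = 3.9212 * 3220971221.33 / 268.0 N-mm
= 47.1274 kN-m

47.1274 kN-m


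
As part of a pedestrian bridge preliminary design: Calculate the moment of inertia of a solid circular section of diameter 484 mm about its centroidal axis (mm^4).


r = d / 2 = 484 / 2 = 242.0 mm
I = pi * r^4 / 4 = pi * 242.0^4 / 4
= 2693713143.13 mm^4

2693713143.13 mm^4


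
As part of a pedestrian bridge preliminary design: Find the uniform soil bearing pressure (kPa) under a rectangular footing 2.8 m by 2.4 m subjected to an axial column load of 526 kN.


A = 2.8 * 2.4 = 6.72 m^2
q = P / A = 526 / 6.72
= 78.2738 kPa

78.2738 kPa


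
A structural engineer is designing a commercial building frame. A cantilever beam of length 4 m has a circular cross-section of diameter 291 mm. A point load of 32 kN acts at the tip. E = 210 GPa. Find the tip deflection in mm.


I = pi * d^4 / 64 = pi * 291^4 / 64 = 351999344.44 mm^4
L = 4000.0 mm, P = 32000.0 N, E = 210000.0 MPa
delta = P * L^3 / (3 * E * I)
= 32000.0 * 4000.0^3 / (3 * 210000.0 * 351999344.44)
= 9.2352 mm

9.2352 mm


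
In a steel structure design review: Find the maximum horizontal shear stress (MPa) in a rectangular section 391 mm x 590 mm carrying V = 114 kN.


A = b * h = 391 * 590 = 230690 mm^2
V = 114 kN = 114000.0 N
tau_max = 1.5 * V / A = 1.5 * 114000.0 / 230690
= 0.7413 MPa

0.7413 MPa


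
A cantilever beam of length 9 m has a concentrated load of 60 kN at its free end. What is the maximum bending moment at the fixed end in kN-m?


For a cantilever with a point load at the free end:
M_max = P * L = 60 * 9 = 540 kN-m

540 kN-m


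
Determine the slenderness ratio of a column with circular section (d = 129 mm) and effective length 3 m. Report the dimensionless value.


Radius of gyration r = d / 4 = 129 / 4 = 32.25 mm
L_eff = 3000.0 mm
Slenderness ratio = L / r = 3000.0 / 32.25 = 93.02 (dimensionless)

93.02 (dimensionless)


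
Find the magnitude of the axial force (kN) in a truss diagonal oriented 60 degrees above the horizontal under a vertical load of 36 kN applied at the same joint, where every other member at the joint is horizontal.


At the joint, only the diagonal has a vertical component, so vertical equilibrium gives:
F * sin(60) = 36
F = 36 / sin(60)
= 36 / 0.866025
= 41.57 kN

41.57 kN


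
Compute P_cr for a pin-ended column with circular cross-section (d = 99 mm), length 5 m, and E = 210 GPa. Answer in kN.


I = pi * d^4 / 64 = 4715314.64 mm^4
L = 5000.0 mm
P_cr = pi^2 * E * I / L^2
= 9.8696 * 210000.0 * 4715314.64 / 5000.0^2
= 390921.64 N = 390.9216 kN

390.9216 kN


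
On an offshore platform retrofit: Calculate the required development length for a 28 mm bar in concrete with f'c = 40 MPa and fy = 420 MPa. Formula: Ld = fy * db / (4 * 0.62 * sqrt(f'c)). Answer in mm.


Ld = (fy * db) / (4 * 0.62 * sqrt(f'c))
= (420 * 28) / (4 * 0.62 * sqrt(40))
= 11760 / 15.6849
= 749.77 mm

749.77 mm


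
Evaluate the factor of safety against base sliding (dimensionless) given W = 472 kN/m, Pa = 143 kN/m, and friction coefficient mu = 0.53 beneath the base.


Resisting force = mu * W = 0.53 * 472 = 250.16 kN/m
FOS = Resisting / Driving = 250.16 / 143
= 1.7494 (dimensionless)

1.7494 (dimensionless)


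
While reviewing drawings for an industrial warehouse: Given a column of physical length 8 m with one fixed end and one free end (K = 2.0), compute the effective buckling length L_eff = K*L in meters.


L_eff = K * L
= 2.0 * 8
= 16.0 m

16.0 m


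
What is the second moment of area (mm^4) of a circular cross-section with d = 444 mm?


r = d / 2 = 444 / 2 = 222.0 mm
I = pi * r^4 / 4 = pi * 222.0^4 / 4
= 1907663539.08 mm^4

1907663539.08 mm^4


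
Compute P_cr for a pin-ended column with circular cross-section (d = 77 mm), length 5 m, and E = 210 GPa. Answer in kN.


I = pi * d^4 / 64 = 1725570.86 mm^4
L = 5000.0 mm
P_cr = pi^2 * E * I / L^2
= 9.8696 * 210000.0 * 1725570.86 / 5000.0^2
= 143057.9 N = 143.0579 kN

143.0579 kN


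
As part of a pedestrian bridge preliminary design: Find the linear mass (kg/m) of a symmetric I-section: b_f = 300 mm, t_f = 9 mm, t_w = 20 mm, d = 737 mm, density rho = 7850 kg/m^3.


A_flanges = 2 * 300 * 9 = 5400 mm^2
A_web = (737 - 2 * 9) * 20 = 14380 mm^2
A_total = 5400 + 14380 = 19780 mm^2 = 0.019780 m^2
Weight = rho * A = 7850 * 0.019780 = 155.273 kg/m

155.273 kg/m


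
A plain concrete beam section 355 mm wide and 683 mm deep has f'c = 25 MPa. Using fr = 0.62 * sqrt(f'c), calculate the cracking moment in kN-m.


fr = 0.62 * sqrt(25) = 0.62 * 5.0 = 3.1 MPa
I = 355 * 683^3 / 12 = 9425604615.42 mm^4
y_t = 341.5 mm
M_cr = fr * I / y_t = 3.1 * 9425604615.42 / 341.5 N-mm
= 85.5619 kN-m

85.5619 kN-m


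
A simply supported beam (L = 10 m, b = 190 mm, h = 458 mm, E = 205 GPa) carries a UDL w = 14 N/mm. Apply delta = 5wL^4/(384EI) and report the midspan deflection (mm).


I = 190 * 458^3 / 12 = 1521138606.67 mm^4
L = 10000.0 mm, w = 14 N/mm, E = 205000.0 MPa
delta = 5 * w * L^4 / (384 * E * I)
= 5 * 14 * 10000.0^4 / (384 * 205000.0 * 1521138606.67)
= 5.8458 mm

5.8458 mm


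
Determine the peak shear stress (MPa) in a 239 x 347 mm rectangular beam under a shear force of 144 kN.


A = b * h = 239 * 347 = 82933 mm^2
V = 144 kN = 144000.0 N
tau_max = 1.5 * V / A = 1.5 * 144000.0 / 82933
= 2.6045 MPa

2.6045 MPa


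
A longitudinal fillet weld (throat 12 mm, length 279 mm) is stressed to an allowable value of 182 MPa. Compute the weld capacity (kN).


Strength = throat * length * allowable stress
= 12 * 279 * 182 N
= 609336 N
= 609.34 kN

609.34 kN


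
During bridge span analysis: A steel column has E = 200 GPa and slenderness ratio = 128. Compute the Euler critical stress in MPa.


sigma_cr = pi^2 * E / lambda^2
= 9.8696 * 200000.0 / 128^2
= 9.8696 * 200000.0 / 16384
= 120.4786 MPa

120.4786 MPa


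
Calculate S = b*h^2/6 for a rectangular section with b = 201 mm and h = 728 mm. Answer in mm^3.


S = b * h^2 / 6
= 201 * 728^2 / 6
= 201 * 529984 / 6
= 17754464.0 mm^3

17754464.0 mm^3


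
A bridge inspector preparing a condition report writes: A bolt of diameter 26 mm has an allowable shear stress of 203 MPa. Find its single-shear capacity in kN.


A = pi * d^2 / 4 = pi * 26^2 / 4 = 530.9292 mm^2
V = f_v * A / 1000 = 203 * 530.9292 / 1000
= 107.7786 kN

107.7786 kN


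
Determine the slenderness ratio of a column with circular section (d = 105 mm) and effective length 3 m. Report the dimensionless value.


Radius of gyration r = d / 4 = 105 / 4 = 26.25 mm
L_eff = 3000.0 mm
Slenderness ratio = L / r = 3000.0 / 26.25 = 114.29 (dimensionless)

114.29 (dimensionless)


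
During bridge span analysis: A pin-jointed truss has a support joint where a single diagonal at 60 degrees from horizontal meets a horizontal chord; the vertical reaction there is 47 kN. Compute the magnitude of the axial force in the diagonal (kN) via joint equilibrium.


At the joint, only the diagonal has a vertical component, so vertical equilibrium gives:
F * sin(60) = 47
F = 47 / sin(60)
= 47 / 0.866025
= 54.27 kN

54.27 kN


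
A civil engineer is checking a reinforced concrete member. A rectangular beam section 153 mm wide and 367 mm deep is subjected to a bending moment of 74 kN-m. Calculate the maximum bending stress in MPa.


I = b * h^3 / 12 = 153 * 367^3 / 12 = 630243503.25 mm^4
y = h / 2 = 367 / 2 = 183.5 mm
M = 74 kN-m = 74000000.0 N-mm
sigma = M * y / I = 74000000.0 * 183.5 / 630243503.25
= 21.55 MPa

21.55 MPa


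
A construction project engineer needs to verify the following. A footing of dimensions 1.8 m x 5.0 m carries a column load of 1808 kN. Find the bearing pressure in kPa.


A = 1.8 * 5.0 = 9.0 m^2
q = P / A = 1808 / 9.0
= 200.8889 kPa

200.8889 kPa


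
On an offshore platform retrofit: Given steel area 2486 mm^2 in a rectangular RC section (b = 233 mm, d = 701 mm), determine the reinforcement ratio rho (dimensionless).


rho = As / (b * d)
= 2486 / (233 * 701)
= 2486 / 163333
= 0.01522 (dimensionless)

0.01522 (dimensionless)


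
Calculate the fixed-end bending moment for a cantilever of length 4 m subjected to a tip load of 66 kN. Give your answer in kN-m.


For a cantilever with a point load at the free end:
M_max = P * L = 66 * 4 = 264 kN-m

264 kN-m


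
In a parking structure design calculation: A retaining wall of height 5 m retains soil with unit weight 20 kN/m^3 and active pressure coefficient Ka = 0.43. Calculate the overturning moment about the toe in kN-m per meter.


Pa = 0.5 * Ka * gamma * H^2
= 0.5 * 0.43 * 20 * 5^2
= 107.5 kN/m
Arm = H / 3 = 5 / 3 = 1.6667 m
Mo = Pa * arm = Pa * H / 3 = 107.5 * 5 / 3 = 179.1667 kN-m/m

179.1667 kN-m/m


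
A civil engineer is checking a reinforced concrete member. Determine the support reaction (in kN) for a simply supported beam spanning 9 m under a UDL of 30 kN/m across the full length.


Total load = w * L = 30 * 9 = 270 kN
By symmetry, each reaction R = total / 2 = 270 / 2 = 135.0 kN

135.0 kN


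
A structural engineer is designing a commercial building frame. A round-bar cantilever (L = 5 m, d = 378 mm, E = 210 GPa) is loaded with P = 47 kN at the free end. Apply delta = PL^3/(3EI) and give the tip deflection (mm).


I = pi * d^4 / 64 = pi * 378^4 / 64 = 1002160077.64 mm^4
L = 5000.0 mm, P = 47000.0 N, E = 210000.0 MPa
delta = P * L^3 / (3 * E * I)
= 47000.0 * 5000.0^3 / (3 * 210000.0 * 1002160077.64)
= 9.3053 mm

9.3053 mm


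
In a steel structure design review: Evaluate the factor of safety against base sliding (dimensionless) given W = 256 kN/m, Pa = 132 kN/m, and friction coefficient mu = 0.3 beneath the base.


Resisting force = mu * W = 0.3 * 256 = 76.8 kN/m
FOS = Resisting / Driving = 76.8 / 132
= 0.5818 (dimensionless)

0.5818 (dimensionless)


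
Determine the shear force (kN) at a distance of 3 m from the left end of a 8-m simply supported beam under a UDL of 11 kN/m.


R_A = w * L / 2 = 11 * 8 / 2 = 44.0 kN
V(x) = R_A - w * x = 44.0 - 11 * 3
= 11.0 kN

11.0 kN


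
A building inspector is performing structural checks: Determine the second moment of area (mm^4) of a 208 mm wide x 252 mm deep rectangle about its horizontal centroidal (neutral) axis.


I = b * h^3 / 12
= 208 * 252^3 / 12
= 208 * 16003008 / 12
= 277385472.0 mm^4

277385472.0 mm^4


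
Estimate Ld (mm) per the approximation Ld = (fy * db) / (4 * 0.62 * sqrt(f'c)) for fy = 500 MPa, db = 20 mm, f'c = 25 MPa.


Ld = (fy * db) / (4 * 0.62 * sqrt(f'c))
= (500 * 20) / (4 * 0.62 * sqrt(25))
= 10000 / 12.4
= 806.45 mm

806.45 mm


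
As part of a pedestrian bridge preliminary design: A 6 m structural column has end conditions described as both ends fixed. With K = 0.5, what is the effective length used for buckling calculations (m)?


L_eff = K * L
= 0.5 * 6
= 3.0 m

3.0 m


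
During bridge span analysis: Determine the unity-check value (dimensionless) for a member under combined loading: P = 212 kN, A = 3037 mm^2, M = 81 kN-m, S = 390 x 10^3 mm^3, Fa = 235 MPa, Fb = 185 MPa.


f_a = P / A = 212000.0 / 3037 = 69.8057 MPa
f_b = M / S = 81000000.0 / 390000.0 = 207.6923 MPa
Ratio = f_a / Fa + f_b / Fb
= 69.8057 / 235 + 207.6923 / 185
= 1.4197 (dimensionless)

1.4197 (dimensionless)


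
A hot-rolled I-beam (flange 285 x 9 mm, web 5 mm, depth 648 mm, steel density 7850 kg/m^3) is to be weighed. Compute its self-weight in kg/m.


A_flanges = 2 * 285 * 9 = 5130 mm^2
A_web = (648 - 2 * 9) * 5 = 3150 mm^2
A_total = 5130 + 3150 = 8280 mm^2 = 0.008280 m^2
Weight = rho * A = 7850 * 0.008280 = 64.998 kg/m

64.998 kg/m


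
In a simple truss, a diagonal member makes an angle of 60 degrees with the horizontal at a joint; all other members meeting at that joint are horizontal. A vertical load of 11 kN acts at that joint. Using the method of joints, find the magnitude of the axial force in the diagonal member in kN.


At the joint, only the diagonal has a vertical component, so vertical equilibrium gives:
F * sin(60) = 11
F = 11 / sin(60)
= 11 / 0.866025
= 12.7 kN

12.7 kN


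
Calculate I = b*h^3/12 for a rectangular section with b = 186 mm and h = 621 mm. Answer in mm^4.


I = b * h^3 / 12
= 186 * 621^3 / 12
= 186 * 239483061 / 12
= 3711987445.5 mm^4

3711987445.5 mm^4


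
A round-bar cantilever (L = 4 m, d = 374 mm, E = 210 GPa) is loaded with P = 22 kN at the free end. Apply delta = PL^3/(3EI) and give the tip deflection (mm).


I = pi * d^4 / 64 = pi * 374^4 / 64 = 960409190.91 mm^4
L = 4000.0 mm, P = 22000.0 N, E = 210000.0 MPa
delta = P * L^3 / (3 * E * I)
= 22000.0 * 4000.0^3 / (3 * 210000.0 * 960409190.91)
= 2.3271 mm

2.3271 mm


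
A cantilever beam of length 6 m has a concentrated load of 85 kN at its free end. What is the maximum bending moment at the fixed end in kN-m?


For a cantilever with a point load at the free end:
M_max = P * L = 85 * 6 = 510 kN-m

510 kN-m


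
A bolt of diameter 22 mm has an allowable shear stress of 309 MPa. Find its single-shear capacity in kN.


A = pi * d^2 / 4 = pi * 22^2 / 4 = 380.1327 mm^2
V = f_v * A / 1000 = 309 * 380.1327 / 1000
= 117.461 kN

117.461 kN


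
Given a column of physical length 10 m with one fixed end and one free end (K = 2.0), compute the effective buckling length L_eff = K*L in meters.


L_eff = K * L
= 2.0 * 10
= 20.0 m

20.0 m


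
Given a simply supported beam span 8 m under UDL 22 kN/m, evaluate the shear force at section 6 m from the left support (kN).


R_A = w * L / 2 = 22 * 8 / 2 = 88.0 kN
V(x) = R_A - w * x = 88.0 - 22 * 6
= -44.0 kN

-44.0 kN


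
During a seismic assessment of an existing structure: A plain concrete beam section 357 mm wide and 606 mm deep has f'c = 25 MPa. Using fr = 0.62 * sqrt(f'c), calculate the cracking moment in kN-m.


fr = 0.62 * sqrt(25) = 0.62 * 5.0 = 3.1 MPa
I = 357 * 606^3 / 12 = 6620714226.0 mm^4
y_t = 303.0 mm
M_cr = fr * I / y_t = 3.1 * 6620714226.0 / 303.0 N-mm
= 67.7367 kN-m

67.7367 kN-m


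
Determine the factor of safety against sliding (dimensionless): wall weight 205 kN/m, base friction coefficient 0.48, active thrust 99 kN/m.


Resisting force = mu * W = 0.48 * 205 = 98.4 kN/m
FOS = Resisting / Driving = 98.4 / 99
= 0.9939 (dimensionless)

0.9939 (dimensionless)


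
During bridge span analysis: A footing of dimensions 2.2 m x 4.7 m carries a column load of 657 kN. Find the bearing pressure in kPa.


A = 2.2 * 4.7 = 10.34 m^2
q = P / A = 657 / 10.34
= 63.5397 kPa

63.5397 kPa


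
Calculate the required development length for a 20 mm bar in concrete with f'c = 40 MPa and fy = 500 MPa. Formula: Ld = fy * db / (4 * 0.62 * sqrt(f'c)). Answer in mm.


Ld = (fy * db) / (4 * 0.62 * sqrt(f'c))
= (500 * 20) / (4 * 0.62 * sqrt(40))
= 10000 / 15.6849
= 637.56 mm

637.56 mm


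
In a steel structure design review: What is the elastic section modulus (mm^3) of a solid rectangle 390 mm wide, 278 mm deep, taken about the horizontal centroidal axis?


S = b * h^2 / 6
= 390 * 278^2 / 6
= 390 * 77284 / 6
= 5023460.0 mm^3

5023460.0 mm^3


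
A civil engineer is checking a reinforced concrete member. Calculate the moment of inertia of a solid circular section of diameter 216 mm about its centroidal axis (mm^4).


r = d / 2 = 216 / 2 = 108.0 mm
I = pi * r^4 / 4 = pi * 108.0^4 / 4
= 106852553.05 mm^4

106852553.05 mm^4


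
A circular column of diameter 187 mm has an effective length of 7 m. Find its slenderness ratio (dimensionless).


Radius of gyration r = d / 4 = 187 / 4 = 46.75 mm
L_eff = 7000.0 mm
Slenderness ratio = L / r = 7000.0 / 46.75 = 149.73 (dimensionless)

149.73 (dimensionless)


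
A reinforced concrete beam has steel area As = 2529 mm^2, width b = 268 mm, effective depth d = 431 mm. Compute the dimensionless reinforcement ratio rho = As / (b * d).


rho = As / (b * d)
= 2529 / (268 * 431)
= 2529 / 115508
= 0.021895 (dimensionless)

0.021895 (dimensionless)


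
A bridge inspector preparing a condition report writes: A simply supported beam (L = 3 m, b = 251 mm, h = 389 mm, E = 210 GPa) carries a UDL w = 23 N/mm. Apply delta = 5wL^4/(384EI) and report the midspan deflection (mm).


I = 251 * 389^3 / 12 = 1231235926.58 mm^4
L = 3000.0 mm, w = 23 N/mm, E = 210000.0 MPa
delta = 5 * w * L^4 / (384 * E * I)
= 5 * 23 * 3000.0^4 / (384 * 210000.0 * 1231235926.58)
= 0.0938 mm

0.0938 mm


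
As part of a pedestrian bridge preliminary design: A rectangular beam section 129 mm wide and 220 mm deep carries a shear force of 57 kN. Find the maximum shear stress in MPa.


A = b * h = 129 * 220 = 28380 mm^2
V = 57 kN = 57000.0 N
tau_max = 1.5 * V / A = 1.5 * 57000.0 / 28380
= 3.0127 MPa

3.0127 MPa


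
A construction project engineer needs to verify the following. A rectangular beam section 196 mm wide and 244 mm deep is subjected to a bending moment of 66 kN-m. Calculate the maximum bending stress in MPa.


I = b * h^3 / 12 = 196 * 244^3 / 12 = 237270805.33 mm^4
y = h / 2 = 244 / 2 = 122.0 mm
M = 66 kN-m = 66000000.0 N-mm
sigma = M * y / I = 66000000.0 * 122.0 / 237270805.33
= 33.94 MPa

33.94 MPa


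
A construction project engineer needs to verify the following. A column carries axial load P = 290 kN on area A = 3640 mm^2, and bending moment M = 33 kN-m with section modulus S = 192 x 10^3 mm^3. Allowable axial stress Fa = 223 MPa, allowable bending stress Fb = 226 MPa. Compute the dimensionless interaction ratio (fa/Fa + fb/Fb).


f_a = P / A = 290000.0 / 3640 = 79.6703 MPa
f_b = M / S = 33000000.0 / 192000.0 = 171.875 MPa
Ratio = f_a / Fa + f_b / Fb
= 79.6703 / 223 + 171.875 / 226
= 1.1178 (dimensionless)

1.1178 (dimensionless)


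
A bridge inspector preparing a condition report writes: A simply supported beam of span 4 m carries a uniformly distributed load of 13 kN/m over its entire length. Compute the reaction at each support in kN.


Total load = w * L = 13 * 4 = 52 kN
By symmetry, each reaction R = total / 2 = 52 / 2 = 26.0 kN

26.0 kN


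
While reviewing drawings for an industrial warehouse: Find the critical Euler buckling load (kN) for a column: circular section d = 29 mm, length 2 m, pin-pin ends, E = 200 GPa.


I = pi * d^4 / 64 = 34718.57 mm^4
L = 2000.0 mm
P_cr = pi^2 * E * I / L^2
= 9.8696 * 200000.0 * 34718.57 / 2000.0^2
= 17132.93 N = 17.1329 kN

17.1329 kN


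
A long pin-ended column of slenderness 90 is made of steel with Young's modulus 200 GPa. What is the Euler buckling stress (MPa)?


sigma_cr = pi^2 * E / lambda^2
= 9.8696 * 200000.0 / 90^2
= 9.8696 * 200000.0 / 8100
= 243.6939 MPa

243.6939 MPa


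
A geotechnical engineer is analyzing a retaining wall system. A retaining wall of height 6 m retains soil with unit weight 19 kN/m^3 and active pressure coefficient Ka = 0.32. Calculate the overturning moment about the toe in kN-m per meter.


Pa = 0.5 * Ka * gamma * H^2
= 0.5 * 0.32 * 19 * 6^2
= 109.44 kN/m
Arm = H / 3 = 6 / 3 = 2.0 m
Mo = Pa * arm = Pa * H / 3 = 109.44 * 6 / 3 = 218.88 kN-m/m

218.88 kN-m/m


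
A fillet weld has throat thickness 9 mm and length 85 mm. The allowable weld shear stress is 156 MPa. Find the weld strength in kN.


Strength = throat * length * allowable stress
= 9 * 85 * 156 N
= 119340 N
= 119.34 kN

119.34 kN


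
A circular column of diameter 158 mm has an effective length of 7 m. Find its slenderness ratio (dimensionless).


Radius of gyration r = d / 4 = 158 / 4 = 39.5 mm
L_eff = 7000.0 mm
Slenderness ratio = L / r = 7000.0 / 39.5 = 177.22 (dimensionless)

177.22 (dimensionless)


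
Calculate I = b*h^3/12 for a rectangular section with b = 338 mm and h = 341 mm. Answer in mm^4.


I = b * h^3 / 12
= 338 * 341^3 / 12
= 338 * 39651821 / 12
= 1116859624.83 mm^4

1116859624.83 mm^4


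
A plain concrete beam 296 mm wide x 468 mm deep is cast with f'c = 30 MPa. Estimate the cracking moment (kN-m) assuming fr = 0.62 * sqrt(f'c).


fr = 0.62 * sqrt(30) = 0.62 * 5.4772 = 3.3959 MPa
I = 296 * 468^3 / 12 = 2528413056.0 mm^4
y_t = 234.0 mm
M_cr = fr * I / y_t = 3.3959 * 2528413056.0 / 234.0 N-mm
= 36.6931 kN-m

36.6931 kN-m


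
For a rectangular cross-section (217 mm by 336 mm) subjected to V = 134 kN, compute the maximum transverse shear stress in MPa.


A = b * h = 217 * 336 = 72912 mm^2
V = 134 kN = 134000.0 N
tau_max = 1.5 * V / A = 1.5 * 134000.0 / 72912
= 2.7567 MPa

2.7567 MPa


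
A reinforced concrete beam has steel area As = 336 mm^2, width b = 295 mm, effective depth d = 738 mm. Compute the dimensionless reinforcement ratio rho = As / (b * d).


rho = As / (b * d)
= 336 / (295 * 738)
= 336 / 217710
= 0.001543 (dimensionless)

0.001543 (dimensionless)


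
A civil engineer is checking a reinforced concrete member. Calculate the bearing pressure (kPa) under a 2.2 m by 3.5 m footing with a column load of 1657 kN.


A = 2.2 * 3.5 = 7.7 m^2
q = P / A = 1657 / 7.7
= 215.1948 kPa

215.1948 kPa


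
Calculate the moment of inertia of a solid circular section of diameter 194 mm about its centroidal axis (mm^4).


r = d / 2 = 194 / 2 = 97.0 mm
I = pi * r^4 / 4 = pi * 97.0^4 / 4
= 69530734.7 mm^4

69530734.7 mm^4


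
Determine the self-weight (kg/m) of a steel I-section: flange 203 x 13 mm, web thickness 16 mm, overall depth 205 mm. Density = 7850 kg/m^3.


A_flanges = 2 * 203 * 13 = 5278 mm^2
A_web = (205 - 2 * 13) * 16 = 2864 mm^2
A_total = 5278 + 2864 = 8142 mm^2 = 0.008142 m^2
Weight = rho * A = 7850 * 0.008142 = 63.9147 kg/m

63.9147 kg/m


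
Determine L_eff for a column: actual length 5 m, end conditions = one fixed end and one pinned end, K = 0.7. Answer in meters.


L_eff = K * L
= 0.7 * 5
= 3.5 m

3.5 m


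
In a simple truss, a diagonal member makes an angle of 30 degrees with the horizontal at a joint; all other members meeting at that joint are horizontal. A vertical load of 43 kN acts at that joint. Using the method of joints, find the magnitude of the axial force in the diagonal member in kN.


At the joint, only the diagonal has a vertical component, so vertical equilibrium gives:
F * sin(30) = 43
F = 43 / sin(30)
= 43 / 0.5
= 86.0 kN

86.0 kN


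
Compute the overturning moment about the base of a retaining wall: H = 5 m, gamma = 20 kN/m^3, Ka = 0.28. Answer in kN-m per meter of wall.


Pa = 0.5 * Ka * gamma * H^2
= 0.5 * 0.28 * 20 * 5^2
= 70.0 kN/m
Arm = H / 3 = 5 / 3 = 1.6667 m
Mo = Pa * arm = Pa * H / 3 = 70.0 * 5 / 3 = 116.6667 kN-m/m

116.6667 kN-m/m


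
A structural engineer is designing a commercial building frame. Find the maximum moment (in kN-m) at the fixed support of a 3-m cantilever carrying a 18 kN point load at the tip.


For a cantilever with a point load at the free end:
M_max = P * L = 18 * 3 = 54 kN-m

54 kN-m


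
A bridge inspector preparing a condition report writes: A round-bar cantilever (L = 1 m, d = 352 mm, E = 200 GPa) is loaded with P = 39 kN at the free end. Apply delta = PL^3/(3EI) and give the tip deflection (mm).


I = pi * d^4 / 64 = pi * 352^4 / 64 = 753599414.95 mm^4
L = 1000.0 mm, P = 39000.0 N, E = 200000.0 MPa
delta = P * L^3 / (3 * E * I)
= 39000.0 * 1000.0^3 / (3 * 200000.0 * 753599414.95)
= 0.0863 mm

0.0863 mm


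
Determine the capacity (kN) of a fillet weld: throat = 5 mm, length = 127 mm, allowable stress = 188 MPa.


Strength = throat * length * allowable stress
= 5 * 127 * 188 N
= 119380 N
= 119.38 kN

119.38 kN


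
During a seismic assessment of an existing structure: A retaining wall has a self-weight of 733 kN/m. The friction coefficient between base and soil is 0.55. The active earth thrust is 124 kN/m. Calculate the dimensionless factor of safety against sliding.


Resisting force = mu * W = 0.55 * 733 = 403.15 kN/m
FOS = Resisting / Driving = 403.15 / 124
= 3.2512 (dimensionless)

3.2512 (dimensionless)


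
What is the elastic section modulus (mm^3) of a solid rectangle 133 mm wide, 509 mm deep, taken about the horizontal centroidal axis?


S = b * h^2 / 6
= 133 * 509^2 / 6
= 133 * 259081 / 6
= 5742962.17 mm^3

5742962.17 mm^3


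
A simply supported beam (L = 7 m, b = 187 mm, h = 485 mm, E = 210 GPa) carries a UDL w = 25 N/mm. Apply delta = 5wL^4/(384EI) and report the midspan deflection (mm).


I = 187 * 485^3 / 12 = 1777810947.92 mm^4
L = 7000.0 mm, w = 25 N/mm, E = 210000.0 MPa
delta = 5 * w * L^4 / (384 * E * I)
= 5 * 25 * 7000.0^4 / (384 * 210000.0 * 1777810947.92)
= 2.0935 mm

2.0935 mm


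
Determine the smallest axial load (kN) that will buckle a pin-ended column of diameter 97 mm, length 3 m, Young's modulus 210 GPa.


I = pi * d^4 / 64 = 4345670.92 mm^4
L = 3000.0 mm
P_cr = pi^2 * E * I / L^2
= 9.8696 * 210000.0 * 4345670.92 / 3000.0^2
= 1000767.9 N = 1000.7679 kN

1000.7679 kN


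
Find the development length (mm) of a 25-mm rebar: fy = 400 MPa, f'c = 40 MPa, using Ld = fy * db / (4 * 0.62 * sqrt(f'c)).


Ld = (fy * db) / (4 * 0.62 * sqrt(f'c))
= (400 * 25) / (4 * 0.62 * sqrt(40))
= 10000 / 15.6849
= 637.56 mm

637.56 mm


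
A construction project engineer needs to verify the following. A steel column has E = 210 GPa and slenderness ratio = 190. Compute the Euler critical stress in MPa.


sigma_cr = pi^2 * E / lambda^2
= 9.8696 * 210000.0 / 190^2
= 9.8696 * 210000.0 / 36100
= 57.4132 MPa

57.4132 MPa


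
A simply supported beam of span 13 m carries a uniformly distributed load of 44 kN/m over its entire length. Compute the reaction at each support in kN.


Total load = w * L = 44 * 13 = 572 kN
By symmetry, each reaction R = total / 2 = 572 / 2 = 286.0 kN

286.0 kN


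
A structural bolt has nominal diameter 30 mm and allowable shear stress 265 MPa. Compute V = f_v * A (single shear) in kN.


A = pi * d^2 / 4 = pi * 30^2 / 4 = 706.8583 mm^2
V = f_v * A / 1000 = 265 * 706.8583 / 1000
= 187.3175 kN

187.3175 kN


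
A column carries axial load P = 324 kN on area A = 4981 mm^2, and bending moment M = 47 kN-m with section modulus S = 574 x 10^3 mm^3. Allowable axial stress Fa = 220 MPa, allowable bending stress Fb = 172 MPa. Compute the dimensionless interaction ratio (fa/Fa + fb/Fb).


f_a = P / A = 324000.0 / 4981 = 65.0472 MPa
f_b = M / S = 47000000.0 / 574000.0 = 81.8815 MPa
Ratio = f_a / Fa + f_b / Fb
= 65.0472 / 220 + 81.8815 / 172
= 0.7717 (dimensionless)

0.7717 (dimensionless)


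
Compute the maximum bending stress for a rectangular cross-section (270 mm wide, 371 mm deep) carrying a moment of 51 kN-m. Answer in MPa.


I = b * h^3 / 12 = 270 * 371^3 / 12 = 1148958247.5 mm^4
y = h / 2 = 371 / 2 = 185.5 mm
M = 51 kN-m = 51000000.0 N-mm
sigma = M * y / I = 51000000.0 * 185.5 / 1148958247.5
= 8.23 MPa

8.23 MPa


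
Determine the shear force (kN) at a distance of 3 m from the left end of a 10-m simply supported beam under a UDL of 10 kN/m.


R_A = w * L / 2 = 10 * 10 / 2 = 50.0 kN
V(x) = R_A - w * x = 50.0 - 10 * 3
= 20.0 kN

20.0 kN
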